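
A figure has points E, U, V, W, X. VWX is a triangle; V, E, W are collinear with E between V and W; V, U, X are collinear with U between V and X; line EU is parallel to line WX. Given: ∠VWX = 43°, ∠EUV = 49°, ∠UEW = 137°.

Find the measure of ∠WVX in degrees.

1. ∠UEV = 43°  [EU∥WX, corresponding at E]
2. ∠EVU = 88°  [△VEU]
3. ∠WVX = 88°  [E on VW, U on VX]

∠WVX = 88°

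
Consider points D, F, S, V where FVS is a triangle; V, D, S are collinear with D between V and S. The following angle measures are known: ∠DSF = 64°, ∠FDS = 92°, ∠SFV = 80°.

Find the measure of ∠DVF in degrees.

∠DVF = 36°

1. ∠FSV = 64°  [D on ray SV]
2. ∠FVS = 36°  [△FVS]
3. ∠DVF = 36°  [D on ray VS]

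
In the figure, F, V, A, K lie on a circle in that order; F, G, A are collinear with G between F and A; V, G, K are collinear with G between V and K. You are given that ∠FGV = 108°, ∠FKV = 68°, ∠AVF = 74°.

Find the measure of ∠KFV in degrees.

∠KFV = 78°

1. ∠FAV = 68°  [same arc FV]
2. ∠AFV = 38°  [△FVA]
3. ∠FVK = 34°  [△FGV]
4. ∠KFV = 78°  [△FVK]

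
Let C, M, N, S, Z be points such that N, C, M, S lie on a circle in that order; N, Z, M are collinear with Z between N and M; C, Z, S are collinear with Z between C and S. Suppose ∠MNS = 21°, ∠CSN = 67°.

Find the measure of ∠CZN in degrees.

∠CZN = 88°

1. ∠MCS = 21°  [same arc MS]
2. ∠CMN = 67°  [same arc NC]
3. ∠CZM = 92°  [△CZM]
4. ∠CZN = 88°  [linear pair at Z on NM]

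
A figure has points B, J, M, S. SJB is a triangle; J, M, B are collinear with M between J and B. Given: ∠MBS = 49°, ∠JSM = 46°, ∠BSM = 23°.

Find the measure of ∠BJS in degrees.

∠BJS = 62°

1. ∠BMS = 108°  [△SMB]
2. ∠JMS = 72°  [linear pair at M on JB]
3. ∠MJS = 62°  [△SJM]
4. ∠BJS = 62°  [M on ray JB]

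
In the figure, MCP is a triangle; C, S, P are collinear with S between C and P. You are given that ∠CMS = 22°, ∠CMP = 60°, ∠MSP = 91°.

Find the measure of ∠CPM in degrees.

1. ∠CSM = 89°  [linear pair at S on CP]
2. ∠MCS = 69°  [△MCS]
3. ∠MCP = 69°  [S on ray CP]
4. ∠CPM = 51°  [△MCP]

∠CPM = 51°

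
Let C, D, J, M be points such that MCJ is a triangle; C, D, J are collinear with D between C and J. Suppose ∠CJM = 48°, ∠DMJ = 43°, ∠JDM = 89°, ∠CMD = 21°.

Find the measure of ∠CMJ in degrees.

1. ∠CDM = 91°  [linear pair at D on CJ]
2. ∠DCM = 68°  [△MCD]
3. ∠JCM = 68°  [D on ray CJ]
4. ∠CMJ = 64°  [△MCJ]

∠CMJ = 64°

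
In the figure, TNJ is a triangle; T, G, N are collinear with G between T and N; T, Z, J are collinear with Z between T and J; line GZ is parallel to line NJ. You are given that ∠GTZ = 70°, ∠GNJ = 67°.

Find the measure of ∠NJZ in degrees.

∠NJZ = 43°

1. ∠JTN = 70°  [G on TN, Z on TJ]
2. ∠JNT = 67°  [G on ray NT]
3. ∠NJT = 43°  [△TNJ]
4. ∠NJZ = 43°  [Z on ray JT]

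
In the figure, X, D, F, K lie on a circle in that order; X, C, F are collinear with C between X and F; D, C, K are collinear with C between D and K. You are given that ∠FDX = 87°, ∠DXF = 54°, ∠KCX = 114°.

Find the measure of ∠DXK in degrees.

∠DXK = 81°

1. ∠DFX = 39°  [△XDF]
2. ∠DKF = 54°  [same arc DF]
3. ∠DCF = 114°  [vertical angles at C]
4. ∠FDK = 27°  [△DCF]
5. ∠DFK = 99°  [△DFK]
6. ∠DXK = 81°  [cyclic XDFK, opposite ∠X+∠F]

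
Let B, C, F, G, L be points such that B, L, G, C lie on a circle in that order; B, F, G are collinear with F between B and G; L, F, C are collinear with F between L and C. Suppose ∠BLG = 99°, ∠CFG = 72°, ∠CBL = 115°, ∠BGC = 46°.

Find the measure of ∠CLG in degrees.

∠CLG = 53°

1. ∠GCL = 62°  [△GFC]
2. ∠CGL = 65°  [cyclic BLGC, opposite ∠B+∠G]
3. ∠CLG = 53°  [△LGC]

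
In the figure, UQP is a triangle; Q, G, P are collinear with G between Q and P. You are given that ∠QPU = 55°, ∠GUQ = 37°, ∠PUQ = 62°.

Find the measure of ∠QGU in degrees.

1. ∠PQU = 63°  [△UQP]
2. ∠GQU = 63°  [G on ray QP]
3. ∠QGU = 80°  [△UQG]

∠QGU = 80°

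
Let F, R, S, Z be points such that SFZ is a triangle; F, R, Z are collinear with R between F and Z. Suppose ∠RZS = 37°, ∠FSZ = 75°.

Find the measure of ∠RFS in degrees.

1. ∠FZS = 37°  [R on ray ZF]
2. ∠SFZ = 68°  [△SFZ]
3. ∠RFS = 68°  [R on ray FZ]

∠RFS = 68°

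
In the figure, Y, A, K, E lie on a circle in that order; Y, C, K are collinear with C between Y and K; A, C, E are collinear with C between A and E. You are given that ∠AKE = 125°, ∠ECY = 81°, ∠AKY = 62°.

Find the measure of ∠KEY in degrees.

∠KEY = 80°

1. ∠AYE = 55°  [cyclic YAKE, opposite ∠Y+∠K]
2. ∠AEY = 62°  [same arc YA]
3. ∠EAY = 63°  [△YAE]
4. ∠EYK = 37°  [△YCE]
5. ∠EKY = 63°  [same arc YE]
6. ∠KEY = 80°  [△YKE]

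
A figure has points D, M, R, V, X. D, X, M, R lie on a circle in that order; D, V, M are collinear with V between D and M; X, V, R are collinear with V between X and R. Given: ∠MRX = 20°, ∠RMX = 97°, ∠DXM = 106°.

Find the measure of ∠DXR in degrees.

∠DXR = 43°

1. ∠MXR = 63°  [△XMR]
2. ∠DRM = 74°  [cyclic DXMR, opposite ∠X+∠R]
3. ∠MDR = 63°  [same arc MR]
4. ∠DMR = 43°  [△DMR]
5. ∠DXR = 43°  [same arc DR]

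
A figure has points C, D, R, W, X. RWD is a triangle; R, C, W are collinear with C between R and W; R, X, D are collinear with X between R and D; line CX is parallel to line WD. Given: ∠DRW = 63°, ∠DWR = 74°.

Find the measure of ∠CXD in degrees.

∠CXD = 137°

1. ∠RDW = 43°  [△RWD]
2. ∠CXR = 43°  [CX∥WD, corresponding at X]
3. ∠CXD = 137°  [linear pair at X on RD]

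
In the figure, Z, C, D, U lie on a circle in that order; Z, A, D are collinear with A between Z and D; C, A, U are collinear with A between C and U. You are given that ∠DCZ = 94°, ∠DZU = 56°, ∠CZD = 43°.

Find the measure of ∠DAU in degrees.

1. ∠DUZ = 86°  [cyclic ZCDU, opposite ∠C+∠U]
2. ∠UDZ = 38°  [△ZDU]
3. ∠CUD = 43°  [same arc CD]
4. ∠DAU = 99°  [△DAU]

∠DAU = 99°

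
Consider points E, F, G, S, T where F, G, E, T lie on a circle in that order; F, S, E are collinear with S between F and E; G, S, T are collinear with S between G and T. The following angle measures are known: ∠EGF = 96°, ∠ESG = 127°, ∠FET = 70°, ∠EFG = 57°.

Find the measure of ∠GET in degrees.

1. ∠FEG = 27°  [△FGE]
2. ∠EGT = 26°  [△GSE]
3. ∠ETG = 57°  [same arc GE]
4. ∠GET = 97°  [△GET]

∠GET = 97°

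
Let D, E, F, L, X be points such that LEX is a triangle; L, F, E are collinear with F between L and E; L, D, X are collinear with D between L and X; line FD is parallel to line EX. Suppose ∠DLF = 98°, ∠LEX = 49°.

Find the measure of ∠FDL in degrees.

1. ∠ELX = 98°  [F on LE, D on LX]
2. ∠EXL = 33°  [△LEX]
3. ∠FDL = 33°  [FD∥EX, corresponding at D]

∠FDL = 33°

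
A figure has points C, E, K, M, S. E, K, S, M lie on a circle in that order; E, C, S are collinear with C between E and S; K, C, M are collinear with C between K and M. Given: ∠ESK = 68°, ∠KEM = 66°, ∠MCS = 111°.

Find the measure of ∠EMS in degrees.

1. ∠EMK = 68°  [same arc EK]
2. ∠EKM = 46°  [△EKM]
3. ∠ECM = 69°  [linear pair at C on ES]
4. ∠MES = 43°  [△ECM]
5. ∠ESM = 46°  [same arc EM]
6. ∠EMS = 91°  [△ESM]

∠EMS = 91°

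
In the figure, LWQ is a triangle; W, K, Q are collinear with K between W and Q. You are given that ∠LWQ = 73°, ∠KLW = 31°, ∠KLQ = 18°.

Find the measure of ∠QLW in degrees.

1. ∠KWL = 73°  [K on ray WQ]
2. ∠LKW = 76°  [△LWK]
3. ∠LKQ = 104°  [linear pair at K on WQ]
4. ∠KQL = 58°  [△LKQ]
5. ∠LQW = 58°  [K on ray QW]
6. ∠QLW = 49°  [△LWQ]

∠QLW = 49°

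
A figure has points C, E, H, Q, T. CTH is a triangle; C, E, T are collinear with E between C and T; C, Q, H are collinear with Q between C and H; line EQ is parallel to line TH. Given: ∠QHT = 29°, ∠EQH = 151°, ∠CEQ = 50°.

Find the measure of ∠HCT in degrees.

∠HCT = 101°

1. ∠CHT = 29°  [Q on ray HC]
2. ∠CTH = 50°  [EQ∥TH, corresponding at E]
3. ∠HCT = 101°  [△CTH]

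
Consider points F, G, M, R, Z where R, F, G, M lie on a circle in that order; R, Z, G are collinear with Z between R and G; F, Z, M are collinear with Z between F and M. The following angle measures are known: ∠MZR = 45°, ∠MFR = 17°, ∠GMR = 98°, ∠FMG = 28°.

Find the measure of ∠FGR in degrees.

∠FGR = 70°

1. ∠GFR = 82°  [cyclic RFGM, opposite ∠F+∠M]
2. ∠FRG = 28°  [same arc FG]
3. ∠FGR = 70°  [△RFG]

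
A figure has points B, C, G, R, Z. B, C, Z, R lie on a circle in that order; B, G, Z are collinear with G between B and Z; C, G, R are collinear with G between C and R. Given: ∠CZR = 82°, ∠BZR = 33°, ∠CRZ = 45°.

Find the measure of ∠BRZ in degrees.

1. ∠RCZ = 53°  [△CZR]
2. ∠RBZ = 53°  [same arc ZR]
3. ∠BRZ = 94°  [△BZR]

∠BRZ = 94°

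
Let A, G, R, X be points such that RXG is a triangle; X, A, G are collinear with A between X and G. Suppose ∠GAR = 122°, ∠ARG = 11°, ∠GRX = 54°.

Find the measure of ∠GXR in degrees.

1. ∠AGR = 47°  [△RAG]
2. ∠RGX = 47°  [A on ray GX]
3. ∠GXR = 79°  [△RXG]

∠GXR = 79°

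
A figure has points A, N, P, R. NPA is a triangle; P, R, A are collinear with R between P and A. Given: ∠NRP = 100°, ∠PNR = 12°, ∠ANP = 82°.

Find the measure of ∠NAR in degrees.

∠NAR = 30°

1. ∠NPR = 68°  [△NPR]
2. ∠APN = 68°  [R on ray PA]
3. ∠NAP = 30°  [△NPA]
4. ∠NAR = 30°  [R on ray AP]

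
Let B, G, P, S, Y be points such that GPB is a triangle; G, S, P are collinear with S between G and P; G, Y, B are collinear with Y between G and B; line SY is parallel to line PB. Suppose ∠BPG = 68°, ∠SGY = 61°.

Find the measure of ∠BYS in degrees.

1. ∠GSY = 68°  [SY∥PB, corresponding at S]
2. ∠GYS = 51°  [△GSY]
3. ∠BYS = 129°  [linear pair at Y on GB]

∠BYS = 129°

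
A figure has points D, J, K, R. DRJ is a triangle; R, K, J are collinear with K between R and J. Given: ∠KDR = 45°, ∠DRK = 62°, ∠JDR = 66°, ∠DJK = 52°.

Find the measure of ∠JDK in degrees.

1. ∠DKR = 73°  [△DRK]
2. ∠DKJ = 107°  [linear pair at K on RJ]
3. ∠JDK = 21°  [△DKJ]

∠JDK = 21°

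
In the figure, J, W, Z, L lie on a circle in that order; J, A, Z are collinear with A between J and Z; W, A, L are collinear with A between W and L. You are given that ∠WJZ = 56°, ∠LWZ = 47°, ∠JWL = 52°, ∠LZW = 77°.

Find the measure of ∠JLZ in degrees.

1. ∠LJZ = 47°  [same arc ZL]
2. ∠JZL = 52°  [same arc JL]
3. ∠JLZ = 81°  [△JZL]

∠JLZ = 81°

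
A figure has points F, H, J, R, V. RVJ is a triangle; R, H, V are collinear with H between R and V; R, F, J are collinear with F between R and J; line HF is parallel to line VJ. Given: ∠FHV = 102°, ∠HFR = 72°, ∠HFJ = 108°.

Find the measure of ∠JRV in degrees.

1. ∠FHR = 78°  [linear pair at H on RV]
2. ∠FRH = 30°  [△RHF]
3. ∠JRV = 30°  [H on RV, F on RJ]

∠JRV = 30°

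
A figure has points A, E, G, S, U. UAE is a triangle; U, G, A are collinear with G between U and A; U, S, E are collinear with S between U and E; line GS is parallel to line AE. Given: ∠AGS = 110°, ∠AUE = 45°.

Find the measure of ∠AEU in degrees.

1. ∠SGU = 70°  [linear pair at G on UA]
2. ∠GUS = 45°  [G on UA, S on UE]
3. ∠GSU = 65°  [△UGS]
4. ∠AEU = 65°  [GS∥AE, corresponding at S]

∠AEU = 65°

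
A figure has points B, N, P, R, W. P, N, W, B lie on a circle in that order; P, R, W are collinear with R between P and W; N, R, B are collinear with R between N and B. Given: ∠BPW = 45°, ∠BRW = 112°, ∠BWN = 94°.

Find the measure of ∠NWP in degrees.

1. ∠BNW = 45°  [same arc WB]
2. ∠NRP = 112°  [vertical angles at R]
3. ∠NRW = 68°  [linear pair at R on PW]
4. ∠NWP = 67°  [△NRW]

∠NWP = 67°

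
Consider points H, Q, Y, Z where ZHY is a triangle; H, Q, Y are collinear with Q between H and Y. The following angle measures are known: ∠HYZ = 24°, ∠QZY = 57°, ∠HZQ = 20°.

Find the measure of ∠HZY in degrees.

1. ∠QYZ = 24°  [Q on ray YH]
2. ∠YQZ = 99°  [△ZQY]
3. ∠HQZ = 81°  [linear pair at Q on HY]
4. ∠QHZ = 79°  [△ZHQ]
5. ∠YHZ = 79°  [Q on ray HY]
6. ∠HZY = 77°  [△ZHY]

∠HZY = 77°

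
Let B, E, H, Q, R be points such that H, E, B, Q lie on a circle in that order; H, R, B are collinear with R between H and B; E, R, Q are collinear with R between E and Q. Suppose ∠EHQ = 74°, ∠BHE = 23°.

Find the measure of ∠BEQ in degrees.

∠BEQ = 51°

1. ∠EBQ = 106°  [cyclic HEBQ, opposite ∠H+∠B]
2. ∠BQE = 23°  [same arc EB]
3. ∠BEQ = 51°  [△EBQ]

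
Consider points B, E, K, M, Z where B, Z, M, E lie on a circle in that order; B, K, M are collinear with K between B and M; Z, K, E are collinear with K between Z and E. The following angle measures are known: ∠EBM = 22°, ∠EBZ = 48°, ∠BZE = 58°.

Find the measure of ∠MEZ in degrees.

1. ∠EZM = 22°  [same arc ME]
2. ∠EMZ = 132°  [cyclic BZME, opposite ∠B+∠M]
3. ∠MEZ = 26°  [△ZME]

∠MEZ = 26°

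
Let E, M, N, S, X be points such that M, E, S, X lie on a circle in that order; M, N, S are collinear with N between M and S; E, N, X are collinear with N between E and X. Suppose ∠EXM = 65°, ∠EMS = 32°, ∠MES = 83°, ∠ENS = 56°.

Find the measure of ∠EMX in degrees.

1. ∠ESM = 65°  [same arc ME]
2. ∠EXS = 32°  [same arc ES]
3. ∠SEX = 59°  [△ENS]
4. ∠ESX = 89°  [△ESX]
5. ∠EMX = 91°  [cyclic MESX, opposite ∠M+∠S]

∠EMX = 91°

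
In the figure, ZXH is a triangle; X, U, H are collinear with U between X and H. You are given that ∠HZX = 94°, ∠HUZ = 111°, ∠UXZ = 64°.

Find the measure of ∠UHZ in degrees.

∠UHZ = 22°

1. ∠HXZ = 64°  [U on ray XH]
2. ∠XHZ = 22°  [△ZXH]
3. ∠UHZ = 22°  [U on ray HX]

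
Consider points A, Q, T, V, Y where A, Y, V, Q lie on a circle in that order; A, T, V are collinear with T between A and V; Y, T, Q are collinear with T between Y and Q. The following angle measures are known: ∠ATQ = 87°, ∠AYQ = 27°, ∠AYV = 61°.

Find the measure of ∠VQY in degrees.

1. ∠QTV = 93°  [linear pair at T on AV]
2. ∠AVQ = 27°  [same arc AQ]
3. ∠VQY = 60°  [△VTQ]

∠VQY = 60°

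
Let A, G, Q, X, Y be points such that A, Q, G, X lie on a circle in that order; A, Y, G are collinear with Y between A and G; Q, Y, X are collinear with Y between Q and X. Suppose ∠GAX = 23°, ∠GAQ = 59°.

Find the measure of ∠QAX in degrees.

1. ∠GQX = 23°  [same arc GX]
2. ∠GXQ = 59°  [same arc QG]
3. ∠QGX = 98°  [△QGX]
4. ∠QAX = 82°  [cyclic AQGX, opposite ∠A+∠G]

∠QAX = 82°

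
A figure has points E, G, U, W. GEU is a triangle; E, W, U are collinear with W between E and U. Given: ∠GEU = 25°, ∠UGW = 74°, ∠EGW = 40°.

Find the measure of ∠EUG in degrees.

1. ∠GEW = 25°  [W on ray EU]
2. ∠EWG = 115°  [△GEW]
3. ∠GWU = 65°  [linear pair at W on EU]
4. ∠GUW = 41°  [△GWU]
5. ∠EUG = 41°  [W on ray UE]

∠EUG = 41°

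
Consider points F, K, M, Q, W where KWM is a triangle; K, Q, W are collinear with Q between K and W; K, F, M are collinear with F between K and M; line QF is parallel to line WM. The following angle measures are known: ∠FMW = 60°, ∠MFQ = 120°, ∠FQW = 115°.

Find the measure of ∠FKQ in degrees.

1. ∠KFQ = 60°  [linear pair at F on KM]
2. ∠FQK = 65°  [linear pair at Q on KW]
3. ∠FKQ = 55°  [△KQF]

∠FKQ = 55°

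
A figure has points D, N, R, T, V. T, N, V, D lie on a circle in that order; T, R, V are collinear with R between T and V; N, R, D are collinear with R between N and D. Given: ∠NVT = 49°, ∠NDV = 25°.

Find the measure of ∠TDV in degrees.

1. ∠NTV = 25°  [same arc NV]
2. ∠TNV = 106°  [△TNV]
3. ∠TDV = 74°  [cyclic TNVD, opposite ∠N+∠D]

∠TDV = 74°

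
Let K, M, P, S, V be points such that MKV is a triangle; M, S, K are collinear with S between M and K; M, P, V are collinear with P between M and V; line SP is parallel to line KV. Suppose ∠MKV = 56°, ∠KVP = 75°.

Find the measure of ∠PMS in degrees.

∠PMS = 49°

1. ∠KVM = 75°  [P on ray VM]
2. ∠KMV = 49°  [△MKV]
3. ∠PMS = 49°  [S on MK, P on MV]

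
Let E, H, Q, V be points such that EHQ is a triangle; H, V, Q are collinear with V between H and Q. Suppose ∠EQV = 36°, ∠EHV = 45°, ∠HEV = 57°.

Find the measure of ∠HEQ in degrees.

1. ∠EQH = 36°  [V on ray QH]
2. ∠EHQ = 45°  [V on ray HQ]
3. ∠HEQ = 99°  [△EHQ]

∠HEQ = 99°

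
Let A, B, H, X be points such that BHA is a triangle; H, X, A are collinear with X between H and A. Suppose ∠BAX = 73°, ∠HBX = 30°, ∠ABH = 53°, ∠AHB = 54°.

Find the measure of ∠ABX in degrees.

1. ∠BHX = 54°  [X on ray HA]
2. ∠BXH = 96°  [△BHX]
3. ∠AXB = 84°  [linear pair at X on HA]
4. ∠ABX = 23°  [△BXA]

∠ABX = 23°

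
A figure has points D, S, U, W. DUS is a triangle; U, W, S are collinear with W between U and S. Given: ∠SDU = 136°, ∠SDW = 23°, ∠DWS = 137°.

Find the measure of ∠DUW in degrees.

1. ∠DSW = 20°  [△DWS]
2. ∠DSU = 20°  [W on ray SU]
3. ∠DUS = 24°  [△DUS]
4. ∠DUW = 24°  [W on ray US]

∠DUW = 24°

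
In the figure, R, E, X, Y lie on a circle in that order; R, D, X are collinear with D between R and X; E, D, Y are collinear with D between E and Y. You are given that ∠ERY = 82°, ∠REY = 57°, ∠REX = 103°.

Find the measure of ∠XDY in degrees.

1. ∠EYR = 41°  [△REY]
2. ∠RXY = 57°  [same arc RY]
3. ∠RYX = 77°  [cyclic REXY, opposite ∠E+∠Y]
4. ∠XRY = 46°  [△RXY]
5. ∠RDY = 93°  [△RDY]
6. ∠XDY = 87°  [linear pair at D on RX]

∠XDY = 87°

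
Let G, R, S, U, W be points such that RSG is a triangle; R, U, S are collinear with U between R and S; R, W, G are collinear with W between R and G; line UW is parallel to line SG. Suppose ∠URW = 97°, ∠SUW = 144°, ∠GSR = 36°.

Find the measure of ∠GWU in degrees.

∠GWU = 133°

1. ∠RUW = 36°  [linear pair at U on RS]
2. ∠RWU = 47°  [△RUW]
3. ∠GWU = 133°  [linear pair at W on RG]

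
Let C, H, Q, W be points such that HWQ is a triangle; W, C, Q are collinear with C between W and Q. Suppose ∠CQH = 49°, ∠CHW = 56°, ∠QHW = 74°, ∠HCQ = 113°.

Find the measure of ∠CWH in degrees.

∠CWH = 57°

1. ∠HQW = 49°  [C on ray QW]
2. ∠HWQ = 57°  [△HWQ]
3. ∠CWH = 57°  [C on ray WQ]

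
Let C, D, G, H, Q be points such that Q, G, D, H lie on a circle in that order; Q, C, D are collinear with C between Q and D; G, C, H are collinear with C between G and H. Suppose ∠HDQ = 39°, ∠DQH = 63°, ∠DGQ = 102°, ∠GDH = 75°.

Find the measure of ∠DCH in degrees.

∠DCH = 99°

1. ∠DGH = 63°  [same arc DH]
2. ∠DHG = 42°  [△GDH]
3. ∠DCH = 99°  [△DCH]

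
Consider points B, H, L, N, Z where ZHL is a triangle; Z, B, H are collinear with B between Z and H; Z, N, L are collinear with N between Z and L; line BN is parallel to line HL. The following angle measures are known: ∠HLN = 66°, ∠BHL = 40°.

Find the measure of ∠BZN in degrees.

∠BZN = 74°

1. ∠HLZ = 66°  [N on ray LZ]
2. ∠LHZ = 40°  [B on ray HZ]
3. ∠HZL = 74°  [△ZHL]
4. ∠BZN = 74°  [B on ZH, N on ZL]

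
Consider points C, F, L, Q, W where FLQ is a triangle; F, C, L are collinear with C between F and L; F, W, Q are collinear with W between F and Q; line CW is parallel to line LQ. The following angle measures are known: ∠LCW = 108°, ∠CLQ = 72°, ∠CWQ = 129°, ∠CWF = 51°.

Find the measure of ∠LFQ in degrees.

∠LFQ = 57°

1. ∠FLQ = 72°  [C on ray LF]
2. ∠FQL = 51°  [CW∥LQ, corresponding at W]
3. ∠LFQ = 57°  [△FLQ]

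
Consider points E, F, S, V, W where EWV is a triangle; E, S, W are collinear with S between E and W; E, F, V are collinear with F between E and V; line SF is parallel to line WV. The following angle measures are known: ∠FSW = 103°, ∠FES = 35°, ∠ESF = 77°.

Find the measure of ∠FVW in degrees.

∠FVW = 68°

1. ∠EFS = 68°  [△ESF]
2. ∠SFV = 112°  [linear pair at F on EV]
3. ∠FVW = 68°  [SF∥WV, co-interior at V–F]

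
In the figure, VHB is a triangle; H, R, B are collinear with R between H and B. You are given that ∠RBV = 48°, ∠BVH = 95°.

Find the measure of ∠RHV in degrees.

∠RHV = 37°

1. ∠HBV = 48°  [R on ray BH]
2. ∠BHV = 37°  [△VHB]
3. ∠RHV = 37°  [R on ray HB]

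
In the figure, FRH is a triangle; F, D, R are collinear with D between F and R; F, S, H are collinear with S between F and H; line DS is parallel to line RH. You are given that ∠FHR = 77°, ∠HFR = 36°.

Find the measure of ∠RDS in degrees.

1. ∠FRH = 67°  [△FRH]
2. ∠FDS = 67°  [DS∥RH, corresponding at D]
3. ∠RDS = 113°  [linear pair at D on FR]

∠RDS = 113°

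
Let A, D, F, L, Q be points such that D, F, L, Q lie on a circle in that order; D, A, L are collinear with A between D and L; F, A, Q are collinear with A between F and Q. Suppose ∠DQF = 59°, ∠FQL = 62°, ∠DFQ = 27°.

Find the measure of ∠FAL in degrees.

∠FAL = 89°

1. ∠FDL = 62°  [same arc FL]
2. ∠DAF = 91°  [△DAF]
3. ∠FAL = 89°  [linear pair at A on DL]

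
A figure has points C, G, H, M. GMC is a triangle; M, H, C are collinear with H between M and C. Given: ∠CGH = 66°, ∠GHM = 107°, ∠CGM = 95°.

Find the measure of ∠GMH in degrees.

∠GMH = 44°

1. ∠CHG = 73°  [linear pair at H on MC]
2. ∠GCH = 41°  [△GHC]
3. ∠GCM = 41°  [H on ray CM]
4. ∠CMG = 44°  [△GMC]
5. ∠GMH = 44°  [H on ray MC]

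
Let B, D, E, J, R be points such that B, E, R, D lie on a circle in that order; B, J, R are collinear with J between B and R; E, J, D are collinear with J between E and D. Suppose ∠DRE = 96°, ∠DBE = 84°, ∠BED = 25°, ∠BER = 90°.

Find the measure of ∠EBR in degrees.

1. ∠BDE = 71°  [△BED]
2. ∠BRE = 71°  [same arc BE]
3. ∠EBR = 19°  [△BER]

∠EBR = 19°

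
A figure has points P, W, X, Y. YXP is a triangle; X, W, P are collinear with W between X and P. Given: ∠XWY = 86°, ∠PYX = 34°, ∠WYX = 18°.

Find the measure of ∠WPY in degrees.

1. ∠WXY = 76°  [△YXW]
2. ∠PXY = 76°  [W on ray XP]
3. ∠XPY = 70°  [△YXP]
4. ∠WPY = 70°  [W on ray PX]

∠WPY = 70°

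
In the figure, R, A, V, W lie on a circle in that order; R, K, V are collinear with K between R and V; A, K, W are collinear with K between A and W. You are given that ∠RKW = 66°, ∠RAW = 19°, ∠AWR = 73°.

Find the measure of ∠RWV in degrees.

1. ∠VRW = 41°  [△RKW]
2. ∠RVW = 19°  [same arc RW]
3. ∠RWV = 120°  [△RVW]

∠RWV = 120°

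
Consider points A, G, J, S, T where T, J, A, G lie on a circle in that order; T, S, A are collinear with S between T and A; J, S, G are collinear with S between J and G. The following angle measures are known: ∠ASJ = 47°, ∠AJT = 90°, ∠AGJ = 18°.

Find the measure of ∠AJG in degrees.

1. ∠ATJ = 18°  [same arc JA]
2. ∠JAT = 72°  [△TJA]
3. ∠AJG = 61°  [△JSA]

∠AJG = 61°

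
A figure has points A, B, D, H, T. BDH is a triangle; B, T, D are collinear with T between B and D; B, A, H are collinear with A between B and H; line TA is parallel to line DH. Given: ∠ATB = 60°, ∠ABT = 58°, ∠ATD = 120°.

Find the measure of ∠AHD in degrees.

∠AHD = 62°

1. ∠BAT = 62°  [△BTA]
2. ∠HAT = 118°  [linear pair at A on BH]
3. ∠AHD = 62°  [TA∥DH, co-interior at H–A]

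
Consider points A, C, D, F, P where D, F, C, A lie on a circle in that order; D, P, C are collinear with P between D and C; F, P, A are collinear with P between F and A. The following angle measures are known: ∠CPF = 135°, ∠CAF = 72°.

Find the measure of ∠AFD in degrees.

1. ∠DPF = 45°  [linear pair at P on DC]
2. ∠CDF = 72°  [same arc FC]
3. ∠AFD = 63°  [△DPF]

∠AFD = 63°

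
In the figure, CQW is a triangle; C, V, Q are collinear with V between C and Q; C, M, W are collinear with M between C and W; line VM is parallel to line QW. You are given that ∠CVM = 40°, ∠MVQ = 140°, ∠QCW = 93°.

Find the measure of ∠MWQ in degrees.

∠MWQ = 47°

1. ∠CQW = 40°  [VM∥QW, corresponding at V]
2. ∠CWQ = 47°  [△CQW]
3. ∠MWQ = 47°  [M on ray WC]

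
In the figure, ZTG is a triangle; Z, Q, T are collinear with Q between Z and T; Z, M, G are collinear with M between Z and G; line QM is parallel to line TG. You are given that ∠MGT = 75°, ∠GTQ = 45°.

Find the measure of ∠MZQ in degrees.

∠MZQ = 60°

1. ∠TGZ = 75°  [M on ray GZ]
2. ∠GTZ = 45°  [Q on ray TZ]
3. ∠GZT = 60°  [△ZTG]
4. ∠MZQ = 60°  [Q on ZT, M on ZG]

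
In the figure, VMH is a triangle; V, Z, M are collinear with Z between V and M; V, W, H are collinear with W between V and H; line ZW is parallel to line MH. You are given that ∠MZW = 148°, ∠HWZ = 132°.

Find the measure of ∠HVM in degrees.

1. ∠VZW = 32°  [linear pair at Z on VM]
2. ∠VWZ = 48°  [linear pair at W on VH]
3. ∠WVZ = 100°  [△VZW]
4. ∠HVM = 100°  [Z on VM, W on VH]

∠HVM = 100°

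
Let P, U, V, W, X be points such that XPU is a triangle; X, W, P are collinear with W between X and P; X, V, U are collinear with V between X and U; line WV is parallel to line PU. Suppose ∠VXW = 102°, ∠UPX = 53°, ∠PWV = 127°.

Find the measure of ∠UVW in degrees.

1. ∠PXU = 102°  [W on XP, V on XU]
2. ∠PUX = 25°  [△XPU]
3. ∠WVX = 25°  [WV∥PU, corresponding at V]
4. ∠UVW = 155°  [linear pair at V on XU]

∠UVW = 155°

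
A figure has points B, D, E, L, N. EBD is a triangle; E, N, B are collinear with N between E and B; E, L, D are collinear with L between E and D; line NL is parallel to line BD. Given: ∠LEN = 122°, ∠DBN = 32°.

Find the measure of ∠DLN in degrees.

1. ∠BED = 122°  [N on EB, L on ED]
2. ∠DBE = 32°  [N on ray BE]
3. ∠BDE = 26°  [△EBD]
4. ∠ELN = 26°  [NL∥BD, corresponding at L]
5. ∠DLN = 154°  [linear pair at L on ED]

∠DLN = 154°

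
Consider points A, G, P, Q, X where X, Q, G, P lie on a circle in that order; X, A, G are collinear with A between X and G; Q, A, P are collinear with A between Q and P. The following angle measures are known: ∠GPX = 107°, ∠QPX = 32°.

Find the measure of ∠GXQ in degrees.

1. ∠GQX = 73°  [cyclic XQGP, opposite ∠Q+∠P]
2. ∠QGX = 32°  [same arc XQ]
3. ∠GXQ = 75°  [△XQG]

∠GXQ = 75°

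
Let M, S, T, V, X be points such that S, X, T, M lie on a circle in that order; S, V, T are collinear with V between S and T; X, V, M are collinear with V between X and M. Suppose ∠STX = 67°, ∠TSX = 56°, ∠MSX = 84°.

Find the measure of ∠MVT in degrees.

1. ∠SMX = 67°  [same arc SX]
2. ∠TMX = 56°  [same arc XT]
3. ∠MXS = 29°  [△SXM]
4. ∠MTS = 29°  [same arc SM]
5. ∠MVT = 95°  [△TVM]

∠MVT = 95°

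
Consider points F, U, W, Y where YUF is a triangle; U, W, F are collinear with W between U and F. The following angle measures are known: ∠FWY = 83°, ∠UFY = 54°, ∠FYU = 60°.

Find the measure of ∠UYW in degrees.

∠UYW = 17°

1. ∠UWY = 97°  [linear pair at W on UF]
2. ∠FUY = 66°  [△YUF]
3. ∠WUY = 66°  [W on ray UF]
4. ∠UYW = 17°  [△YUW]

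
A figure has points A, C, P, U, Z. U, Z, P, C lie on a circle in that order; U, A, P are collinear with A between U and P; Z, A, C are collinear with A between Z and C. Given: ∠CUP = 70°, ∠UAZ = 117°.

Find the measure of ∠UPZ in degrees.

1. ∠CZP = 70°  [same arc PC]
2. ∠PAZ = 63°  [linear pair at A on UP]
3. ∠UPZ = 47°  [△ZAP]

∠UPZ = 47°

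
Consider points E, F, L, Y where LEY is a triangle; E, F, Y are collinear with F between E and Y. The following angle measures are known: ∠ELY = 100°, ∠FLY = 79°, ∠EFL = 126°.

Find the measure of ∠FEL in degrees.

1. ∠LFY = 54°  [linear pair at F on EY]
2. ∠FYL = 47°  [△LFY]
3. ∠EYL = 47°  [F on ray YE]
4. ∠LEY = 33°  [△LEY]
5. ∠FEL = 33°  [F on ray EY]

∠FEL = 33°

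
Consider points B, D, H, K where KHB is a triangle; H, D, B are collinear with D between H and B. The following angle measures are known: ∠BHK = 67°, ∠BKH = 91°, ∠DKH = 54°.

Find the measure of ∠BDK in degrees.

∠BDK = 121°

1. ∠DHK = 67°  [D on ray HB]
2. ∠HDK = 59°  [△KHD]
3. ∠BDK = 121°  [linear pair at D on HB]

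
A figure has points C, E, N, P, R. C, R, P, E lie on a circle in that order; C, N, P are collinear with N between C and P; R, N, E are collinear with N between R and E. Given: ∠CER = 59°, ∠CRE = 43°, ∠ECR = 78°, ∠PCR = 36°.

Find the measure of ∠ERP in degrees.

1. ∠EPR = 102°  [cyclic CRPE, opposite ∠C+∠P]
2. ∠PER = 36°  [same arc RP]
3. ∠ERP = 42°  [△RPE]

∠ERP = 42°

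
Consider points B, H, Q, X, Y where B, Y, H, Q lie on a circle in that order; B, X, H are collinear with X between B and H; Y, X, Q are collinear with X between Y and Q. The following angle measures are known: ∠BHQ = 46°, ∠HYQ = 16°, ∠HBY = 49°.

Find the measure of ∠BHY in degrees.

∠BHY = 69°

1. ∠BYQ = 46°  [same arc BQ]
2. ∠BXY = 85°  [△BXY]
3. ∠HXY = 95°  [linear pair at X on BH]
4. ∠BHY = 69°  [△YXH]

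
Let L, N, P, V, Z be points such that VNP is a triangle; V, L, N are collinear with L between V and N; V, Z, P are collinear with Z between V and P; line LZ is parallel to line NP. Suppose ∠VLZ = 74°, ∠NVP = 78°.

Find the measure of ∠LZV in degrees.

∠LZV = 28°

1. ∠PNV = 74°  [LZ∥NP, corresponding at L]
2. ∠NPV = 28°  [△VNP]
3. ∠LZV = 28°  [LZ∥NP, corresponding at Z]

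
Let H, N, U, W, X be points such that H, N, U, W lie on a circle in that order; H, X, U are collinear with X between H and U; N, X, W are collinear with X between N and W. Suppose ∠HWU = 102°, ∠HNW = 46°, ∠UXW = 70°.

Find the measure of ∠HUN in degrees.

∠HUN = 38°

1. ∠HUW = 46°  [same arc HW]
2. ∠HXN = 70°  [vertical angles at X]
3. ∠UHW = 32°  [△HUW]
4. ∠NXU = 110°  [linear pair at X on HU]
5. ∠UNW = 32°  [same arc UW]
6. ∠HUN = 38°  [△NXU]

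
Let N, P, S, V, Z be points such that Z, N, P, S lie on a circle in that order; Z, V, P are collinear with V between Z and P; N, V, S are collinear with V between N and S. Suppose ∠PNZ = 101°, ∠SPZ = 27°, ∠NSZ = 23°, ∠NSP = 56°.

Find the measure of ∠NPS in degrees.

∠NPS = 50°

1. ∠SNZ = 27°  [same arc ZS]
2. ∠NZS = 130°  [△ZNS]
3. ∠NPS = 50°  [cyclic ZNPS, opposite ∠Z+∠P]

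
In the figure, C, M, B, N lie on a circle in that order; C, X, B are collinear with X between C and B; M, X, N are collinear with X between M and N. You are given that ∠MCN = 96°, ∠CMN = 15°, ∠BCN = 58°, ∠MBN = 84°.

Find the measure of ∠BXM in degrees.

∠BXM = 53°

1. ∠CNM = 69°  [△CMN]
2. ∠BMN = 58°  [same arc BN]
3. ∠CBM = 69°  [same arc CM]
4. ∠BXM = 53°  [△MXB]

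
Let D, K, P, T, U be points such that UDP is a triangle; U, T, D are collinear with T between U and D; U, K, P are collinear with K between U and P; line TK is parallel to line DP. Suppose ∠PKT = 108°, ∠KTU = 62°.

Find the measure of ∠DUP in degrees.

∠DUP = 46°

1. ∠TKU = 72°  [linear pair at K on UP]
2. ∠KUT = 46°  [△UTK]
3. ∠DUP = 46°  [T on UD, K on UP]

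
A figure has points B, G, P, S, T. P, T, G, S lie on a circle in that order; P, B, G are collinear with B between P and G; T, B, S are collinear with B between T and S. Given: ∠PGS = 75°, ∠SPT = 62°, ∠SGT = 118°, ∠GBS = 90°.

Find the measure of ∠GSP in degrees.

1. ∠PTS = 75°  [same arc PS]
2. ∠PST = 43°  [△PTS]
3. ∠PBS = 90°  [linear pair at B on PG]
4. ∠GPS = 47°  [△PBS]
5. ∠GSP = 58°  [△PGS]

∠GSP = 58°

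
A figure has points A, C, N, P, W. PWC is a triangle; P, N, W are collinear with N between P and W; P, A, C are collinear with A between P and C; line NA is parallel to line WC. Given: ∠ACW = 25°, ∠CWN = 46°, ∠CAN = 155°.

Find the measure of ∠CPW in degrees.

1. ∠PCW = 25°  [A on ray CP]
2. ∠CWP = 46°  [N on ray WP]
3. ∠CPW = 109°  [△PWC]

∠CPW = 109°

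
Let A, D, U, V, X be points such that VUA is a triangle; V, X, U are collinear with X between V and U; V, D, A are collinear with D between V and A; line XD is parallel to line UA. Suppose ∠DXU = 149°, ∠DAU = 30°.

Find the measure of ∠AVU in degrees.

1. ∠DXV = 31°  [linear pair at X on VU]
2. ∠UAV = 30°  [D on ray AV]
3. ∠AUV = 31°  [XD∥UA, corresponding at X]
4. ∠AVU = 119°  [△VUA]

∠AVU = 119°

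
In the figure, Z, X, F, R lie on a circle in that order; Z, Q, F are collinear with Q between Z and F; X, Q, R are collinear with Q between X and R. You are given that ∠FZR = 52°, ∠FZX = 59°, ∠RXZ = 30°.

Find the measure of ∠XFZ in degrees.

1. ∠FXR = 52°  [same arc FR]
2. ∠XQZ = 91°  [△ZQX]
3. ∠FQX = 89°  [linear pair at Q on ZF]
4. ∠XFZ = 39°  [△XQF]

∠XFZ = 39°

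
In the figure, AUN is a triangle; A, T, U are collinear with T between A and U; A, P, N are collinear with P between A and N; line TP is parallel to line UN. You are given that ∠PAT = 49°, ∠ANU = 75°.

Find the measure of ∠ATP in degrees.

1. ∠NAU = 49°  [T on AU, P on AN]
2. ∠AUN = 56°  [△AUN]
3. ∠ATP = 56°  [TP∥UN, corresponding at T]

∠ATP = 56°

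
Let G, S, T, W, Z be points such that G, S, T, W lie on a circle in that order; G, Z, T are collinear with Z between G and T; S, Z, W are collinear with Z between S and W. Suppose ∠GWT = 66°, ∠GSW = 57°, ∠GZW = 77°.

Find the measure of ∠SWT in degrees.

∠SWT = 20°

1. ∠GTW = 57°  [same arc GW]
2. ∠TZW = 103°  [linear pair at Z on GT]
3. ∠SWT = 20°  [△TZW]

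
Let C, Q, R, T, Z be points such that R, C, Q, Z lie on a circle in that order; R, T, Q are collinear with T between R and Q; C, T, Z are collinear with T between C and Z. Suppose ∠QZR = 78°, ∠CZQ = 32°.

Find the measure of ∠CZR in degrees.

1. ∠QCR = 102°  [cyclic RCQZ, opposite ∠C+∠Z]
2. ∠CRQ = 32°  [same arc CQ]
3. ∠CQR = 46°  [△RCQ]
4. ∠CZR = 46°  [same arc RC]

∠CZR = 46°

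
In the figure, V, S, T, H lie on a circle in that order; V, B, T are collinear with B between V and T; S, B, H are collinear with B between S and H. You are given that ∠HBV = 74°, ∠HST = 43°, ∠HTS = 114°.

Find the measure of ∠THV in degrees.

∠THV = 86°

1. ∠HBT = 106°  [linear pair at B on VT]
2. ∠HVT = 43°  [same arc TH]
3. ∠SHT = 23°  [△STH]
4. ∠HTV = 51°  [△TBH]
5. ∠THV = 86°  [△VTH]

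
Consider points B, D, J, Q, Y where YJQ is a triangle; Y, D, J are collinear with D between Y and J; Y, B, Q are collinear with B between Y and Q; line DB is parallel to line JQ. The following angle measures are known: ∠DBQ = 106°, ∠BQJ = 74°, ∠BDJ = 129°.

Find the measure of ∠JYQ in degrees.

∠JYQ = 55°

1. ∠DBY = 74°  [linear pair at B on YQ]
2. ∠BDY = 51°  [linear pair at D on YJ]
3. ∠BYD = 55°  [△YDB]
4. ∠JYQ = 55°  [D on YJ, B on YQ]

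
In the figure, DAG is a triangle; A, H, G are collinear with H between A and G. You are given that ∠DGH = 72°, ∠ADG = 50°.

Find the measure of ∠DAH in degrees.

1. ∠AGD = 72°  [H on ray GA]
2. ∠DAG = 58°  [△DAG]
3. ∠DAH = 58°  [H on ray AG]

∠DAH = 58°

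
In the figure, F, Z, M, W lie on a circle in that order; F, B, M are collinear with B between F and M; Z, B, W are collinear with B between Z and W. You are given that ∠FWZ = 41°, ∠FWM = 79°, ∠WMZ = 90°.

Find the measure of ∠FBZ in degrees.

1. ∠FMZ = 41°  [same arc FZ]
2. ∠FZM = 101°  [cyclic FZMW, opposite ∠Z+∠W]
3. ∠WFZ = 90°  [cyclic FZMW, opposite ∠F+∠M]
4. ∠MFZ = 38°  [△FZM]
5. ∠FZW = 49°  [△FZW]
6. ∠FBZ = 93°  [△FBZ]

∠FBZ = 93°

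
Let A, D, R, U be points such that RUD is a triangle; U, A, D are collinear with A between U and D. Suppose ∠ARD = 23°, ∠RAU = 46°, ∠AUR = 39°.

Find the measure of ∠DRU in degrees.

∠DRU = 118°

1. ∠DAR = 134°  [linear pair at A on UD]
2. ∠DUR = 39°  [A on ray UD]
3. ∠ADR = 23°  [△RAD]
4. ∠RDU = 23°  [A on ray DU]
5. ∠DRU = 118°  [△RUD]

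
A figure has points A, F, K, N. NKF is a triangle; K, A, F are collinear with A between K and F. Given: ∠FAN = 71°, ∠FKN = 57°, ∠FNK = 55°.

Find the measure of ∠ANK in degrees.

1. ∠KAN = 109°  [linear pair at A on KF]
2. ∠AKN = 57°  [A on ray KF]
3. ∠ANK = 14°  [△NKA]

∠ANK = 14°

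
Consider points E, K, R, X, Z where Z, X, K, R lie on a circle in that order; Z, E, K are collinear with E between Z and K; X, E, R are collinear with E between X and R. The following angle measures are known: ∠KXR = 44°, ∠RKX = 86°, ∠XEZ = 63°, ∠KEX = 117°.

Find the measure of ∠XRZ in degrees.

∠XRZ = 19°

1. ∠KZR = 44°  [same arc KR]
2. ∠REZ = 117°  [vertical angles at E]
3. ∠XRZ = 19°  [△ZER]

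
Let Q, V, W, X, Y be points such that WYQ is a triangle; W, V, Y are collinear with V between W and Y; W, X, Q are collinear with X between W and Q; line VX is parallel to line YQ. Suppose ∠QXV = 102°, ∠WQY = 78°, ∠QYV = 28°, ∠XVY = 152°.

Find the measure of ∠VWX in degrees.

1. ∠VXW = 78°  [linear pair at X on WQ]
2. ∠WVX = 28°  [linear pair at V on WY]
3. ∠VWX = 74°  [△WVX]

∠VWX = 74°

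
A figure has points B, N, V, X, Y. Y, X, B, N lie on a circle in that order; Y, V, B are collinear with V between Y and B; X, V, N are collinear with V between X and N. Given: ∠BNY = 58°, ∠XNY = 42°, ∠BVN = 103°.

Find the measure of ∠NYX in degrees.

1. ∠BXY = 122°  [cyclic YXBN, opposite ∠X+∠N]
2. ∠XBY = 42°  [same arc YX]
3. ∠XVY = 103°  [vertical angles at V]
4. ∠BYX = 16°  [△YXB]
5. ∠NXY = 61°  [△YVX]
6. ∠NYX = 77°  [△YXN]

∠NYX = 77°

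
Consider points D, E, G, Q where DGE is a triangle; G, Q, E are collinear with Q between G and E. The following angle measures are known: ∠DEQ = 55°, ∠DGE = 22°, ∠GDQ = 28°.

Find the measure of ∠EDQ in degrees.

1. ∠DGQ = 22°  [Q on ray GE]
2. ∠DQG = 130°  [△DGQ]
3. ∠DQE = 50°  [linear pair at Q on GE]
4. ∠EDQ = 75°  [△DQE]

∠EDQ = 75°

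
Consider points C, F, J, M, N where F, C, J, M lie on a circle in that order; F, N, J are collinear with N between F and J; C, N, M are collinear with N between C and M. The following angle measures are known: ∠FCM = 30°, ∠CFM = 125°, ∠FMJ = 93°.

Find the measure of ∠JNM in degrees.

∠JNM = 82°

1. ∠FJM = 30°  [same arc FM]
2. ∠CMF = 25°  [△FCM]
3. ∠JFM = 57°  [△FJM]
4. ∠FNM = 98°  [△FNM]
5. ∠JNM = 82°  [linear pair at N on FJ]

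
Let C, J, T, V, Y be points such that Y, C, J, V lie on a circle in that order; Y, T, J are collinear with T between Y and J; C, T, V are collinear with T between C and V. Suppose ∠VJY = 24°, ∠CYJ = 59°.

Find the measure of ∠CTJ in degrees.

1. ∠VCY = 24°  [same arc YV]
2. ∠CTY = 97°  [△YTC]
3. ∠CTJ = 83°  [linear pair at T on YJ]

∠CTJ = 83°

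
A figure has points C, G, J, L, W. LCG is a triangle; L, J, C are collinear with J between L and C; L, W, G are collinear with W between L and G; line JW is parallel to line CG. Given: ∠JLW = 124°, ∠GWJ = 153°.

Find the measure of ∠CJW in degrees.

∠CJW = 151°

1. ∠JWL = 27°  [linear pair at W on LG]
2. ∠LJW = 29°  [△LJW]
3. ∠CJW = 151°  [linear pair at J on LC]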